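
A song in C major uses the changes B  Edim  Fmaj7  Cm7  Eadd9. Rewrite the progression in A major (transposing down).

G# C#dim Dmaj7 Am7 C#add9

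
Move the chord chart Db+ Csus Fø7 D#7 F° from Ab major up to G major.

Ab major up to G major is a major seventh; each chord root moves by that interval while the quality stays the same.
Db+: root Db up a major seventh → C, giving C+.
Csus: root C up a major seventh → B, giving Bsus.
Fø7: root F up a major seventh → E, giving Eø7.
D#7: root D# up a major seventh → C##, giving C##7.
F°: root F up a major seventh → E, giving E°.

C+ Bsus Eø7 C##7 E°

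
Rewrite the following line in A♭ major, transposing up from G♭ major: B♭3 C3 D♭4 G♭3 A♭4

From G♭ up to A♭ is a major second; apply that to each pitch.
Bb3 gives C4
C3 gives D3
Db4 gives Eb4
Gb3 gives Ab3
Ab4 gives Bb4

C4 D3 Eb4 Ab3 Bb4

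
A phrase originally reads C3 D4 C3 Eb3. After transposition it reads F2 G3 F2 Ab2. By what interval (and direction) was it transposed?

Take the first pair: C3 → F2. C to F spans 5 letter names, so the interval is some kind of fifth.
F2 to C3 is 7 semitones, which makes it a perfect fifth; the second version is lower, so the direction is down.
Checking another pair — Eb3 → Ab2 — gives the same interval.

down a perfect fifth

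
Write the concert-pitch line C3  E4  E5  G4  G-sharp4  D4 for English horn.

G3 B4 B5 D5 D#5 A4

Written C4 sounds as F3 on the English horn, so concert pitches are written a perfect fifth up.
C3 gives G3
E4 gives B4
E5 gives B5
G4 gives D5
G#4 gives D#5
D4 gives A4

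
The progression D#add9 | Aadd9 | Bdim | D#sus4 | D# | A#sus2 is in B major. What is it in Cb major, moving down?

Ebadd9 Bbbadd9 Cbdim Ebsus4 Eb Bbsus2

B major down to Cb major is an augmented seventh; each chord root moves by that interval while the quality stays the same.
D#add9: root D# down an augmented seventh → Eb, giving Ebadd9.
Aadd9: root A down an augmented seventh → Bbb, giving Bbbadd9.
Bdim: root B down an augmented seventh → Cb, giving Cbdim.
D#sus4: root D# down an augmented seventh → Eb, giving Ebsus4.
D#: root D# down an augmented seventh → Eb, giving Eb.
A#sus2: root A# down an augmented seventh → Bb, giving Bbsus2.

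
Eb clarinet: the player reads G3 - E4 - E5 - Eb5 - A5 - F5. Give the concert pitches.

Written C4 on the Eb clarinet sounds as Eb4, a minor third higher; apply that shift to every note.
G3 -> Bb3
E4 -> G4
E5 -> G5
Eb5 -> Gb5
A5 -> C6
F5 -> Ab5

Bb3 G4 G5 Gb5 C6 Ab5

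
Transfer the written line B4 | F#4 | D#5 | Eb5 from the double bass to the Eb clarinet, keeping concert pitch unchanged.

G#3 D#3 B#3 C4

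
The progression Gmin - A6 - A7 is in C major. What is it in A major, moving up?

Emin F#6 F#7

C major up to A major is a major sixth; each chord root moves by that interval while the quality stays the same.
Gmin: root G up a major sixth → E, giving Emin.
A6: root A up a major sixth → F#, giving F#6.
A7: root A up a major sixth → F#, giving F#7.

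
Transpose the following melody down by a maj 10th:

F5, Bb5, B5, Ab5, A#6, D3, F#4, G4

F5 → Db4
Bb5 → Gb4
B5 → G4
Ab5 → Fb4
A#6 → F#5
D3 → Bb1
F#4 → D3
G4 → Eb3

Db4 Gb4 G4 Fb4 F#5 Bb1 D3 Eb3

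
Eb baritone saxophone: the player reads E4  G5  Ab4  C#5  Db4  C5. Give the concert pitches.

Written C4 on the Eb baritone saxophone sounds as Eb2, a major thirteenth lower; apply that shift to every note.
E4 → G2
G5 → Bb3
Ab4 → Cb3
C#5 → E3
Db4 → Fb2
C5 → Eb3

G2 Bb3 Cb3 E3 Fb2 Eb3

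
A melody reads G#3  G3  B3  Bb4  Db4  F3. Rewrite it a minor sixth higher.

G#3: a sixth up reaches E, and 8 semitones makes it E4.
A minor sixth up from G3 gives Eb4.
B3: a sixth up reaches G, and 8 semitones makes it G4.
A minor sixth up from Bb4 gives Gb5.
Db4: a sixth up reaches B, and 8 semitones makes it Bbb4.
F3 up a minor sixth is Db4.

E4 Eb4 G4 Gb5 Bbb4 Db4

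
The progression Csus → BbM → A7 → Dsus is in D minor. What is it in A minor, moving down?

D minor down to A minor is a perfect fourth; each chord root moves by that interval while the quality stays the same.
Csus: root C down a perfect fourth → G, giving Gsus.
BbM: root Bb down a perfect fourth → F, giving FM.
A7: root A down a perfect fourth → E, giving E7.
Dsus: root D down a perfect fourth → A, giving Asus.

Gsus FM E7 Asus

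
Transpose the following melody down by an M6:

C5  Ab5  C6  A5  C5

Eb4 Cb5 Eb5 C5 Eb4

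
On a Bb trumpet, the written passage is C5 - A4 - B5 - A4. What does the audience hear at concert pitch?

The Bb trumpet sounds a major second below written, so transpose each written note down a major second.
C5 -> Bb4
A4 -> G4
B5 -> A5
A4 -> G4

Bb4 G4 A5 G4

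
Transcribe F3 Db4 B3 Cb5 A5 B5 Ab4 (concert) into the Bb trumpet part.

The Bb trumpet sounds a major second below written, so the written part must be a major second above concert — transpose each note up.
F3 gives G3
Db4 gives Eb4
B3 gives C#4
Cb5 gives Db5
A5 gives B5
B5 gives C#6
Ab4 gives Bb4

G3 Eb4 C#4 Db5 B5 C#6 Bb4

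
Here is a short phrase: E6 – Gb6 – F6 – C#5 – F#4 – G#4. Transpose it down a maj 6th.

G5 Bbb5 Ab5 E4 A3 B3

E6 down a major sixth is G5.
Gb6 down a major sixth is Bbb5.
F6 down a major sixth is Ab5.
C#5 down a major sixth is E4.
A major sixth down from F#4 gives A3.
G#4: a sixth down reaches B, and 9 semitones makes it B3.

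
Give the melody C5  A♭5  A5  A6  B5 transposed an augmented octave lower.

Cb4 Abb4 Ab4 Ab5 Bb4

C5: an octave down reaches C, and 13 semitones makes it Cb4.
An augmented octave down from Ab5 gives Abb4.
A5 down an augmented octave is Ab4.
A6: an octave down reaches A, and 13 semitones makes it Ab5.
An augmented octave down from B5 gives Bb4.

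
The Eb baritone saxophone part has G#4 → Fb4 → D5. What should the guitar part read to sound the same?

B3 Abb3 F4

First find concert pitch: the Eb baritone saxophone sounds a major thirteenth below written, so G#4 Fb4 D5 sounds B2 Abb2 F3.
Then write for guitar: it sounds a perfect octave below written, so the part must be a perfect octave above concert.
B2 → B3
Abb2 → Abb3
F3 → F4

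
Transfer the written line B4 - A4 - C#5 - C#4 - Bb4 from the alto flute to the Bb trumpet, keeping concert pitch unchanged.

G#4 F#4 A#4 A#3 G4

First find concert pitch: the alto flute sounds a perfect fourth below written, so B4 A4 C#5 C#4 Bb4 sounds F#4 E4 G#4 G#3 F4.
Then write for Bb trumpet: it sounds a major second below written, so the part must be a major second above concert.
F#4 → G#4
E4 → F#4
G#4 → A#4
G#3 → A#3
F4 → G4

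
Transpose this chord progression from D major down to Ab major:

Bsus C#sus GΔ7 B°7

Fsus Gsus DbΔ7 F°7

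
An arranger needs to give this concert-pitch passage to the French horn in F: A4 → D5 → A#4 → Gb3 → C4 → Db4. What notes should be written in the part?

The French horn in F sounds a perfect fifth below written, so the written part must be a perfect fifth above concert — transpose each note up.
A4 gives E5
D5 gives A5
A#4 gives E#5
Gb3 gives Db4
C4 gives G4
Db4 gives Ab4

E5 A5 E#5 Db4 G4 Ab4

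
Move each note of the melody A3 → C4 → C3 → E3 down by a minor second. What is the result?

G#3 B3 B2 D#3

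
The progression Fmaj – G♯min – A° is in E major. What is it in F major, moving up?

Gbmaj Amin Bb°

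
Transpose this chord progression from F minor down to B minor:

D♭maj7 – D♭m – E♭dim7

F minor down to B minor is a diminished fifth; each chord root moves by that interval while the quality stays the same.
D♭maj7: root D♭ down a diminished fifth → G, giving Gmaj7.
D♭m: root D♭ down a diminished fifth → G, giving Gm.
E♭dim7: root E♭ down a diminished fifth → A, giving Adim7.

Gmaj7 Gm Adim7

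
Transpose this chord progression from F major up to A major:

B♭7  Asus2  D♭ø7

F major up to A major is a major third; each chord root moves by that interval while the quality stays the same.
B♭7: root B♭ up a major third → D, giving D7.
Asus2: root A up a major third → C#, giving C#sus2.
D♭ø7: root D♭ up a major third → F, giving Fø7.

D7 C#sus2 Fø7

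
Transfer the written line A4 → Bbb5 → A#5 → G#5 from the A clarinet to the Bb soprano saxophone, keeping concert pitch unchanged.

G#4 Ab5 G##5 F##5

First find concert pitch: the A clarinet sounds a minor third below written, so A4 Bbb5 A#5 G#5 sounds F#4 Gb5 F##5 E#5.
Then write for Bb soprano saxophone: it sounds a major second below written, so the part must be a major second above concert.
F#4 → G#4
Gb5 → Ab5
F##5 → G##5
E#5 → F##5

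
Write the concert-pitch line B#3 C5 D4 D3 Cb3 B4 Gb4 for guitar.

The guitar sounds a perfect octave below written, so the written part must be a perfect octave above concert — transpose each note up.
B#3 → B#4
C5 → C6
D4 → D5
D3 → D4
Cb3 → Cb4
B4 → B5
Gb4 → Gb5

B#4 C6 D5 D4 Cb4 B5 Gb5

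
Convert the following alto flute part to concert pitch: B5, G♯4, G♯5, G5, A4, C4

The alto flute sounds a perfect fourth below written, so transpose each written note down a perfect fourth.
B5 gives F#5
G#4 gives D#4
G#5 gives D#5
G5 gives D5
A4 gives E4
C4 gives G3

F#5 D#4 D#5 D5 E4 G3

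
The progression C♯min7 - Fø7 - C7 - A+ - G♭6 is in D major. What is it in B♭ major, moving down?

D major down to B♭ major is a major third; each chord root moves by that interval while the quality stays the same.
C♯min7: root C♯ down a major third → A, giving Amin7.
Fø7: root F down a major third → Db, giving Dbø7.
C7: root C down a major third → Ab, giving Ab7.
A+: root A down a major third → F, giving F+.
G♭6: root G♭ down a major third → Ebb, giving Ebb6.

Amin7 Dbø7 Ab7 F+ Ebb6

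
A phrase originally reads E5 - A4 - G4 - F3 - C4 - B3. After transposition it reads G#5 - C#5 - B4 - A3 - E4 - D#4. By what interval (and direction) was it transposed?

Take the first pair: E5 → G#5. E to G spans 3 letter names, so the interval is some kind of third.
E5 to G#5 is 4 semitones, which makes it a major third; the second version is higher, so the direction is up.
Checking another pair — B3 → D#4 — gives the same interval.

up a major third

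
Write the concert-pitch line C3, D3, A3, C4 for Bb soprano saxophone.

The Bb soprano saxophone sounds a major second below written, so the written part must be a major second above concert — transpose each note up.
C3 -> D3
D3 -> E3
A3 -> B3
C4 -> D4

D3 E3 B3 D4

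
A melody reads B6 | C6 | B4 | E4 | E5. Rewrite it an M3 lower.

G6 Ab5 G4 C4 C5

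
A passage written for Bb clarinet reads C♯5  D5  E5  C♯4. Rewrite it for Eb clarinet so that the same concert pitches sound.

First find concert pitch: the Bb clarinet sounds a major second below written, so C♯5 D5 E5 C♯4 sounds B4 C5 D5 B3.
Then write for Eb clarinet: it sounds a minor third above written, so the part must be a minor third below concert.
B4 → G#4
C5 → A4
D5 → B4
B3 → G#3

G#4 A4 B4 G#3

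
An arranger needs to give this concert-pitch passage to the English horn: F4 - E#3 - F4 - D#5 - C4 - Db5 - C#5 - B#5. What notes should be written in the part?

C5 B#3 C5 A#5 G4 Ab5 G#5 F##6

The English horn sounds a perfect fifth below written, so the written part must be a perfect fifth above concert — transpose each note up.
F4 becomes C5
E#3 becomes B#3
F4 becomes C5
D#5 becomes A#5
C4 becomes G4
Db5 becomes Ab5
C#5 becomes G#5
B#5 becomes F##6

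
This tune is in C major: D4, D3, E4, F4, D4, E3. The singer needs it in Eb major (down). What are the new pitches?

C major to Eb major down is a major sixth, so every note moves down by that interval.
D4 -> F3
D3 -> F2
E4 -> G3
F4 -> Ab3
D4 -> F3
E3 -> G2

F3 F2 G3 Ab3 F3 G2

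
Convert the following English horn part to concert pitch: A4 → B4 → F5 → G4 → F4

The English horn sounds a perfect fifth below written, so transpose each written note down a perfect fifth.
A4 becomes D4
B4 becomes E4
F5 becomes Bb4
G4 becomes C4
F4 becomes Bb3

D4 E4 Bb4 C4 Bb3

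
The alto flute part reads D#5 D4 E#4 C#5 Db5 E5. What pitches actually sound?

A#4 A3 B#3 G#4 Ab4 B4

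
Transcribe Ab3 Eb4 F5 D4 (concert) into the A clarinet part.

The A clarinet sounds a minor third below written, so the written part must be a minor third above concert — transpose each note up.
Ab3 → Cb4
Eb4 → Gb4
F5 → Ab5
D4 → F4

Cb4 Gb4 Ab5 F4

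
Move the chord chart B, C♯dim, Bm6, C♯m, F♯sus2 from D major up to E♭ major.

C Ddim Cm6 Dm Gsus2

D major up to E♭ major is a minor second; each chord root moves by that interval while the quality stays the same.
B: root B up a minor second → C, giving C.
C♯dim: root C♯ up a minor second → D, giving Ddim.
Bm6: root B up a minor second → C, giving Cm6.
C♯m: root C♯ up a minor second → D, giving Dm.
F♯sus2: root F♯ up a minor second → G, giving Gsus2.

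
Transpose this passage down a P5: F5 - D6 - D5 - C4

Bb4 G5 G4 F3

F5 to Bb4
D6 to G5
D5 to G4
C4 to F3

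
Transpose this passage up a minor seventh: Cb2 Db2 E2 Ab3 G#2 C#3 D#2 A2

Cb2 to Bbb2
Db2 to Cb3
E2 to D3
Ab3 to Gb4
G#2 to F#3
C#3 to B3
D#2 to C#3
A2 to G3

Bbb2 Cb3 D3 Gb4 F#3 B3 C#3 G3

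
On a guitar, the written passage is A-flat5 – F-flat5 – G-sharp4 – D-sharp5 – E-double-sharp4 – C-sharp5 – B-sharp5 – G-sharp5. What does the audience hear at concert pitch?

Ab4 Fb4 G#3 D#4 E##3 C#4 B#4 G#4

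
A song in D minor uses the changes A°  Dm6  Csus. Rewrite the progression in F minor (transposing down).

D minor down to F minor is a major sixth; each chord root moves by that interval while the quality stays the same.
A°: root A down a major sixth → C, giving C°.
Dm6: root D down a major sixth → F, giving Fm6.
Csus: root C down a major sixth → Eb, giving Ebsus.

C° Fm6 Ebsus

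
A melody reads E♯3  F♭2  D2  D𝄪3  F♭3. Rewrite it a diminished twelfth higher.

B4 Cbb4 Ab3 A#4 Cbb5

A diminished twelfth up from E#3 gives B4.
A diminished twelfth up from Fb2 gives Cbb4.
D2: a twelfth up reaches A, and 18 semitones makes it Ab3.
D##3: a twelfth up reaches A, and 18 semitones makes it A#4.
Fb3: a twelfth up reaches C, and 18 semitones makes it Cbb5.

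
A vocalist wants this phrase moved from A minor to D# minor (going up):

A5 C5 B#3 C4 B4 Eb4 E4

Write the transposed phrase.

D#6 F#5 E##4 F#4 E#5 A4 A#4

From A up to D# is an augmented fourth; apply that to each pitch.
A5 to D#6
C5 to F#5
B#3 to E##4
C4 to F#4
B4 to E#5
Eb4 to A4
E4 to A#4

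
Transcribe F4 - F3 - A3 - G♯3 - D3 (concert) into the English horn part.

The English horn sounds a perfect fifth below written, so the written part must be a perfect fifth above concert — transpose each note up.
F4 -> C5
F3 -> C4
A3 -> E4
G#3 -> D#4
D3 -> A3

C5 C4 E4 D#4 A3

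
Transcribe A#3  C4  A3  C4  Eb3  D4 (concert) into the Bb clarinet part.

B#3 D4 B3 D4 F3 E4

Written C4 sounds as Bb3 on the Bb clarinet, so concert pitches are written a major second up.
A#3 -> B#3
C4 -> D4
A3 -> B3
C4 -> D4
Eb3 -> F3
D4 -> E4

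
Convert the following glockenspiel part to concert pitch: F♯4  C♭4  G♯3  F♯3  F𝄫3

The glockenspiel sounds a perfect fifteenth above written, so transpose each written note up a perfect fifteenth.
F#4 gives F#6
Cb4 gives Cb6
G#3 gives G#5
F#3 gives F#5
Fbb3 gives Fbb5

F#6 Cb6 G#5 F#5 Fbb5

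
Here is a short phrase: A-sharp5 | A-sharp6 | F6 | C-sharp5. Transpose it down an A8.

A4 A5 Fb5 C4

An augmented octave down from A#5 gives A4.
A#6: an octave down reaches A, and 13 semitones makes it A5.
F6: an octave down reaches F, and 13 semitones makes it Fb5.
C#5 down an augmented octave is C4.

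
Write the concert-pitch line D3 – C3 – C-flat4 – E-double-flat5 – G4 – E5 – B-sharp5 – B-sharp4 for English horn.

The English horn sounds a perfect fifth below written, so the written part must be a perfect fifth above concert — transpose each note up.
D3 -> A3
C3 -> G3
Cb4 -> Gb4
Ebb5 -> Bbb5
G4 -> D5
E5 -> B5
B#5 -> F##6
B#4 -> F##5

A3 G3 Gb4 Bbb5 D5 B5 F##6 F##5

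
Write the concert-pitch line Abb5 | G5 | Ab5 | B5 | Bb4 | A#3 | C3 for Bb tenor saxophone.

Bbb6 A6 Bb6 C#7 C6 B#4 D4

The Bb tenor saxophone sounds a major ninth below written, so the written part must be a major ninth above concert — transpose each note up.
Abb5 -> Bbb6
G5 -> A6
Ab5 -> Bb6
B5 -> C#7
Bb4 -> C6
A#3 -> B#4
C3 -> D4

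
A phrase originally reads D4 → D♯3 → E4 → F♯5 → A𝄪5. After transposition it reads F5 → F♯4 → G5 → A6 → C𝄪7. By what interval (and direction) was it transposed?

up a minor tenth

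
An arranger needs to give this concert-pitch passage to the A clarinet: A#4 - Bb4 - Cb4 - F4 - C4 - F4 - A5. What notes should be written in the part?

C#5 Db5 Ebb4 Ab4 Eb4 Ab4 C6

Written C4 sounds as A3 on the A clarinet, so concert pitches are written a minor third up.
A#4 gives C#5
Bb4 gives Db5
Cb4 gives Ebb4
F4 gives Ab4
C4 gives Eb4
F4 gives Ab4
A5 gives C6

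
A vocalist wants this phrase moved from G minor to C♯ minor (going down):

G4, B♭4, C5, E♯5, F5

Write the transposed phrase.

C#4 E4 F#4 A##4 B4

G minor to C♯ minor down is a diminished fifth, so every note moves down by that interval.
G4 → C#4
Bb4 → E4
C5 → F#4
E#5 → A##4
F5 → B4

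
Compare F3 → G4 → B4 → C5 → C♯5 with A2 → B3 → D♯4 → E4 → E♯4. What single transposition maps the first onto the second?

Take the first pair: F3 → A2. F to A spans 6 letter names, so the interval is some kind of sixth.
A2 to F3 is 8 semitones, which makes it a minor sixth; the second version is lower, so the direction is down.
Checking another pair — C#5 → E#4 — gives the same interval.

down a minor sixth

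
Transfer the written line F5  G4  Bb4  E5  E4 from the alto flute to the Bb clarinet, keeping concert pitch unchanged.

First find concert pitch: the alto flute sounds a perfect fourth below written, so F5 G4 Bb4 E5 E4 sounds C5 D4 F4 B4 B3.
Then write for Bb clarinet: it sounds a major second below written, so the part must be a major second above concert.
C5 → D5
D4 → E4
F4 → G4
B4 → C#5
B3 → C#4

D5 E4 G4 C#5 C#4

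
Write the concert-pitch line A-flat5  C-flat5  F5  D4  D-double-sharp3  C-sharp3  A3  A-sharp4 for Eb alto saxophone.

Written C4 sounds as Eb3 on the Eb alto saxophone, so concert pitches are written a major sixth up.
Ab5 → F6
Cb5 → Ab5
F5 → D6
D4 → B4
D##3 → B##3
C#3 → A#3
A3 → F#4
A#4 → F##5

F6 Ab5 D6 B4 B##3 A#3 F#4 F##5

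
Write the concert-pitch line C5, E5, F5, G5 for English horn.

G5 B5 C6 D6

Written C4 sounds as F3 on the English horn, so concert pitches are written a perfect fifth up.
C5 gives G5
E5 gives B5
F5 gives C6
G5 gives D6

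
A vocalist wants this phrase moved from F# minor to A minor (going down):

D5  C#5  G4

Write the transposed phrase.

F4 E4 Bb3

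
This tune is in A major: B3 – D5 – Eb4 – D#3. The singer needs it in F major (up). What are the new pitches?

G4 Bb5 Cb5 B3

A major to F major up is a minor sixth, so every note moves up by that interval.
B3 -> G4
D5 -> Bb5
Eb4 -> Cb5
D#3 -> B3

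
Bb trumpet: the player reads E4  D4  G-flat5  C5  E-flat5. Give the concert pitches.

Written C4 on the Bb trumpet sounds as Bb3, a major second lower; apply that shift to every note.
E4 gives D4
D4 gives C4
Gb5 gives Fb5
C5 gives Bb4
Eb5 gives Db5

D4 C4 Fb5 Bb4 Db5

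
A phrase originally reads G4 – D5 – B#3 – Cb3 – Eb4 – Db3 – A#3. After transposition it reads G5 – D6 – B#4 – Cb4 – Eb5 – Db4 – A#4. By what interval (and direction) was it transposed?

up a perfect octave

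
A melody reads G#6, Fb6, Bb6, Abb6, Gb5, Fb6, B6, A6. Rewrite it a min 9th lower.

F##5 Eb5 A5 Gb5 F4 Eb5 A#5 G#5

A minor ninth down from G#6 gives F##5.
Fb6 down a minor ninth is Eb5.
A minor ninth down from Bb6 gives A5.
Abb6 down a minor ninth is Gb5.
A minor ninth down from Gb5 gives F4.
Fb6: a ninth down reaches E, and 13 semitones makes it Eb5.
B6 down a minor ninth is A#5.
A minor ninth down from A6 gives G#5.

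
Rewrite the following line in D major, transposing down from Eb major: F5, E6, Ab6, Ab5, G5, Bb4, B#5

E5 D#6 G6 G5 F#5 A4 A##5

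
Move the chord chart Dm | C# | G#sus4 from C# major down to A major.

Bbm A Esus4

C# major down to A major is a major third; each chord root moves by that interval while the quality stays the same.
Dm: root D down a major third → Bb, giving Bbm.
C#: root C# down a major third → A, giving A.
G#sus4: root G# down a major third → E, giving Esus4.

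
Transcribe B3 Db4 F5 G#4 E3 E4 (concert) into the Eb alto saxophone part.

G#4 Bb4 D6 E#5 C#4 C#5

Written C4 sounds as Eb3 on the Eb alto saxophone, so concert pitches are written a major sixth up.
B3 -> G#4
Db4 -> Bb4
F5 -> D6
G#4 -> E#5
E3 -> C#4
E4 -> C#5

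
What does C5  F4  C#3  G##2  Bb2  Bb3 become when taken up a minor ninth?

Db6 Gb5 D4 A#3 Cb4 Cb5

C5 up a minor ninth is Db6.
F4 up a minor ninth is Gb5.
A minor ninth up from C#3 gives D4.
G##2: a ninth up reaches A, and 13 semitones makes it A#3.
Bb2: a ninth up reaches C, and 13 semitones makes it Cb4.
Bb3 up a minor ninth is Cb5.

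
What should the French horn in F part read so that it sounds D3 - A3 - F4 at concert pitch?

A3 E4 C5

The French horn in F sounds a perfect fifth below written, so the written part must be a perfect fifth above concert — transpose each note up.
D3 to A3
A3 to E4
F4 to C5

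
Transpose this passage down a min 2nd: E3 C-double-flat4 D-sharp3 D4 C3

D#3 Bbb3 C##3 C#4 B2

E3 gives D#3
Cbb4 gives Bbb3
D#3 gives C##3
D4 gives C#4
C3 gives B2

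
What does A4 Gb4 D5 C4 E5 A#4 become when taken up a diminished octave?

Ab5 Gbb5 Db6 Cb5 Eb6 A5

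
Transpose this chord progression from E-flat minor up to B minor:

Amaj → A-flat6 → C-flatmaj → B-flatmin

E#maj E6 Gmaj F#min

E-flat minor up to B minor is an augmented fifth; each chord root moves by that interval while the quality stays the same.
Amaj: root A up an augmented fifth → E#, giving E#maj.
A-flat6: root A-flat up an augmented fifth → E, giving E6.
C-flatmaj: root C-flat up an augmented fifth → G, giving Gmaj.
B-flatmin: root B-flat up an augmented fifth → F#, giving F#min.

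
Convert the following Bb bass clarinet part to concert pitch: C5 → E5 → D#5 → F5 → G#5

Bb3 D4 C#4 Eb4 F#4

Written C4 on the Bb bass clarinet sounds as Bb2, a major ninth lower; apply that shift to every note.
C5 gives Bb3
E5 gives D4
D#5 gives C#4
F5 gives Eb4
G#5 gives F#4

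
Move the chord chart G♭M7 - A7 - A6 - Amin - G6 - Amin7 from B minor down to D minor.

B minor down to D minor is a major sixth; each chord root moves by that interval while the quality stays the same.
G♭M7: root G♭ down a major sixth → Bbb, giving BbbM7.
A7: root A down a major sixth → C, giving C7.
A6: root A down a major sixth → C, giving C6.
Amin: root A down a major sixth → C, giving Cmin.
G6: root G down a major sixth → Bb, giving Bb6.
Amin7: root A down a major sixth → C, giving Cmin7.

BbbM7 C7 C6 Cmin Bb6 Cmin7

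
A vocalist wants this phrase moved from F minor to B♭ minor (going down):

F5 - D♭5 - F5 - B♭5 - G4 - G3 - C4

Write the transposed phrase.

Bb4 Gb4 Bb4 Eb5 C4 C3 F3

F minor to B♭ minor down is a perfect fifth, so every note moves down by that interval.
F5 to Bb4
Db5 to Gb4
F5 to Bb4
Bb5 to Eb5
G4 to C4
G3 to C3
C4 to F3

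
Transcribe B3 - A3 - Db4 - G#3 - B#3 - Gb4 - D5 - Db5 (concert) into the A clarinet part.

The A clarinet sounds a minor third below written, so the written part must be a minor third above concert — transpose each note up.
B3 to D4
A3 to C4
Db4 to Fb4
G#3 to B3
B#3 to D#4
Gb4 to Bbb4
D5 to F5
Db5 to Fb5

D4 C4 Fb4 B3 D#4 Bbb4 F5 Fb5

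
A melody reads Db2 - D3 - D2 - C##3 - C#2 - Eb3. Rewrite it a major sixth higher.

Bb2 B3 B2 A##3 A#2 C4

A major sixth up from Db2 gives Bb2.
D3: a sixth up reaches B, and 9 semitones makes it B3.
D2: a sixth up reaches B, and 9 semitones makes it B2.
A major sixth up from C##3 gives A##3.
C#2: a sixth up reaches A, and 9 semitones makes it A#2.
Eb3 up a major sixth is C4.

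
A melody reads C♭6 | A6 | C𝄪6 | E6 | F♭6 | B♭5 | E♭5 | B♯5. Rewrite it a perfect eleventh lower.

Cb6 gives Gb4
A6 gives E5
C##6 gives G##4
E6 gives B4
Fb6 gives Cb5
Bb5 gives F4
Eb5 gives Bb3
B#5 gives F##4

Gb4 E5 G##4 B4 Cb5 F4 Bb3 F##4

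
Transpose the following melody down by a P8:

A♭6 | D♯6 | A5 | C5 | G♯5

Ab6 → Ab5
D#6 → D#5
A5 → A4
C5 → C4
G#5 → G#4

Ab5 D#5 A4 C4 G#4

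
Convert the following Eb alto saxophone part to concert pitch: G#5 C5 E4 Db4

Written C4 on the Eb alto saxophone sounds as Eb3, a major sixth lower; apply that shift to every note.
G#5 to B4
C5 to Eb4
E4 to G3
Db4 to Fb3

B4 Eb4 G3 Fb3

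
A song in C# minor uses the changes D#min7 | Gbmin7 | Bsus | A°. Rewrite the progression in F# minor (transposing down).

G#min7 Cbmin7 Esus D°

C# minor down to F# minor is a perfect fifth; each chord root moves by that interval while the quality stays the same.
D#min7: root D# down a perfect fifth → G#, giving G#min7.
Gbmin7: root Gb down a perfect fifth → Cb, giving Cbmin7.
Bsus: root B down a perfect fifth → E, giving Esus.
A°: root A down a perfect fifth → D, giving D°.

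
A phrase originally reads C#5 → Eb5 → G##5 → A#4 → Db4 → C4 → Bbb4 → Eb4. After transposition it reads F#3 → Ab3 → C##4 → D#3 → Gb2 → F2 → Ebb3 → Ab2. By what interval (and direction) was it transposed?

down a perfect twelfth

From C#5 to F#3 is 12 letter names — a twelfth of some quality.
F#3 to C#5 is 19 semitones, which makes it a perfect twelfth; the second version is lower, so the direction is down.
Checking another pair — Eb4 → Ab2 — gives the same interval.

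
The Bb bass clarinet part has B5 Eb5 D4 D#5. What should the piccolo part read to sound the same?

A3 Db3 C2 C#3

First find concert pitch: the Bb bass clarinet sounds a major ninth below written, so B5 Eb5 D4 D#5 sounds A4 Db4 C3 C#4.
Then write for piccolo: it sounds a perfect octave above written, so the part must be a perfect octave below concert.
A4 → A3
Db4 → Db3
C3 → C2
C#4 → C#3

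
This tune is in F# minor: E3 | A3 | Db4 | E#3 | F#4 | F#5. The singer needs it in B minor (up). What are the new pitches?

A3 D4 Gb4 A#3 B4 B5

F# minor to B minor up is a perfect fourth, so every note moves up by that interval.
E3 to A3
A3 to D4
Db4 to Gb4
E#3 to A#3
F#4 to B4
F#5 to B5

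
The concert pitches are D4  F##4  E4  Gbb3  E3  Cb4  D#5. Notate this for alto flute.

G4 B#4 A4 Cbb4 A3 Fb4 G#5

The alto flute sounds a perfect fourth below written, so the written part must be a perfect fourth above concert — transpose each note up.
D4 to G4
F##4 to B#4
E4 to A4
Gbb3 to Cbb4
E3 to A3
Cb4 to Fb4
D#5 to G#5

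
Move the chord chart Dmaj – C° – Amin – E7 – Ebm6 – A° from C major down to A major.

Bmaj A° F#min C#7 Cm6 F#°

C major down to A major is a minor third; each chord root moves by that interval while the quality stays the same.
Dmaj: root D down a minor third → B, giving Bmaj.
C°: root C down a minor third → A, giving A°.
Amin: root A down a minor third → F#, giving F#min.
E7: root E down a minor third → C#, giving C#7.
Ebm6: root Eb down a minor third → C, giving Cm6.
A°: root A down a minor third → F#, giving F#°.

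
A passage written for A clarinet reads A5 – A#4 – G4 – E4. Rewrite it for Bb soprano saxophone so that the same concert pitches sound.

First find concert pitch: the A clarinet sounds a minor third below written, so A5 A#4 G4 E4 sounds F#5 F##4 E4 C#4.
Then write for Bb soprano saxophone: it sounds a major second below written, so the part must be a major second above concert.
F#5 → G#5
F##4 → G##4
E4 → F#4
C#4 → D#4

G#5 G##4 F#4 D#4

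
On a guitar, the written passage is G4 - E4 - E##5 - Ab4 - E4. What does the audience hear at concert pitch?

G3 E3 E##4 Ab3 E3

Written C4 on the guitar sounds as C3, a perfect octave lower; apply that shift to every note.
G4 gives G3
E4 gives E3
E##5 gives E##4
Ab4 gives Ab3
E4 gives E3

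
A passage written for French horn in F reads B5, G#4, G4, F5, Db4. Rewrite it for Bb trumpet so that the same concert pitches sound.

F#5 D#4 D4 C5 Ab3

First find concert pitch: the French horn in F sounds a perfect fifth below written, so B5 G#4 G4 F5 Db4 sounds E5 C#4 C4 Bb4 Gb3.
Then write for Bb trumpet: it sounds a major second below written, so the part must be a major second above concert.
E5 → F#5
C#4 → D#4
C4 → D4
Bb4 → C5
Gb3 → Ab3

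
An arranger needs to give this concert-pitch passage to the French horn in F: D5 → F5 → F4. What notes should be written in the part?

A5 C6 C5

Written C4 sounds as F3 on the French horn in F, so concert pitches are written a perfect fifth up.
D5 to A5
F5 to C6
F4 to C5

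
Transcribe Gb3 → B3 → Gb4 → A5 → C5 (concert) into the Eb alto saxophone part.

Eb4 G#4 Eb5 F#6 A5

The Eb alto saxophone sounds a major sixth below written, so the written part must be a major sixth above concert — transpose each note up.
Gb3 gives Eb4
B3 gives G#4
Gb4 gives Eb5
A5 gives F#6
C5 gives A5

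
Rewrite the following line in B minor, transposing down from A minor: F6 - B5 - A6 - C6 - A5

From A down to B is a minor seventh; apply that to each pitch.
F6 becomes G5
B5 becomes C#5
A6 becomes B5
C6 becomes D5
A5 becomes B4

G5 C#5 B5 D5 B4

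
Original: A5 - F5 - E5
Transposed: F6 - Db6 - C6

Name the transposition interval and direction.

up a minor sixth

Take the first pair: A5 → F6. A to F spans 6 letter names, so the interval is some kind of sixth.
A5 to F6 is 8 semitones, which makes it a minor sixth; the second version is higher, so the direction is up.
Checking another pair — E5 → C6 — gives the same interval.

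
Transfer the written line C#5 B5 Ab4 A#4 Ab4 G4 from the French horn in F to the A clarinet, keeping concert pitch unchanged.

First find concert pitch: the French horn in F sounds a perfect fifth below written, so C#5 B5 Ab4 A#4 Ab4 G4 sounds F#4 E5 Db4 D#4 Db4 C4.
Then write for A clarinet: it sounds a minor third below written, so the part must be a minor third above concert.
F#4 → A4
E5 → G5
Db4 → Fb4
D#4 → F#4
Db4 → Fb4
C4 → Eb4

A4 G5 Fb4 F#4 Fb4 Eb4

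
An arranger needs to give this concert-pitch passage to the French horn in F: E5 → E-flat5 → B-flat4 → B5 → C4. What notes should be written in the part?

The French horn in F sounds a perfect fifth below written, so the written part must be a perfect fifth above concert — transpose each note up.
E5 -> B5
Eb5 -> Bb5
Bb4 -> F5
B5 -> F#6
C4 -> G4

B5 Bb5 F5 F#6 G4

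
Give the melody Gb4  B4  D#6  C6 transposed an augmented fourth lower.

Dbb4 F4 A5 Gb5

Gb4: a fourth down reaches D, and 6 semitones makes it Dbb4.
B4: a fourth down reaches F, and 6 semitones makes it F4.
D#6 down an augmented fourth is A5.
An augmented fourth down from C6 gives Gb5.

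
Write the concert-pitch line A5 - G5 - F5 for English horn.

E6 D6 C6

Written C4 sounds as F3 on the English horn, so concert pitches are written a perfect fifth up.
A5 to E6
G5 to D6
F5 to C6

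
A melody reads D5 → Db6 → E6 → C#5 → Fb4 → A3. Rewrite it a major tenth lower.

A major tenth down from D5 gives Bb3.
A major tenth down from Db6 gives Bbb4.
E6 down a major tenth is C5.
C#5: a tenth down reaches A, and 16 semitones makes it A3.
Fb4 down a major tenth is Dbb3.
A3: a tenth down reaches F, and 16 semitones makes it F2.

Bb3 Bbb4 C5 A3 Dbb3 F2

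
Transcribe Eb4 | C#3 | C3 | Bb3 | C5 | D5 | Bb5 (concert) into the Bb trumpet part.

F4 D#3 D3 C4 D5 E5 C6

The Bb trumpet sounds a major second below written, so the written part must be a major second above concert — transpose each note up.
Eb4 gives F4
C#3 gives D#3
C3 gives D3
Bb3 gives C4
C5 gives D5
D5 gives E5
Bb5 gives C6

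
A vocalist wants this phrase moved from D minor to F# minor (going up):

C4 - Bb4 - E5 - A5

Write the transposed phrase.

E4 D5 G#5 C#6

D minor to F# minor up is a major third, so every note moves up by that interval.
C4 → E4
Bb4 → D5
E5 → G#5
A5 → C#6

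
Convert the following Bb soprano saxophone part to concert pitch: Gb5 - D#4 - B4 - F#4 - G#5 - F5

Fb5 C#4 A4 E4 F#5 Eb5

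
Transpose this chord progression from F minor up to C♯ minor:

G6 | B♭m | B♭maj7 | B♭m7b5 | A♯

F minor up to C♯ minor is an augmented fifth; each chord root moves by that interval while the quality stays the same.
G6: root G up an augmented fifth → D#, giving D#6.
B♭m: root B♭ up an augmented fifth → F#, giving F#m.
B♭maj7: root B♭ up an augmented fifth → F#, giving F#maj7.
B♭m7b5: root B♭ up an augmented fifth → F#, giving F#m7b5.
A♯: root A♯ up an augmented fifth → E##, giving E##.

D#6 F#m F#maj7 F#m7b5 E##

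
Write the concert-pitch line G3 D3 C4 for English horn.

The English horn sounds a perfect fifth below written, so the written part must be a perfect fifth above concert — transpose each note up.
G3 -> D4
D3 -> A3
C4 -> G4

D4 A3 G4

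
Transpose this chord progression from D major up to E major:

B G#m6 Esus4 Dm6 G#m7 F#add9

C# A#m6 F#sus4 Em6 A#m7 G#add9

D major up to E major is a major second; each chord root moves by that interval while the quality stays the same.
B: root B up a major second → C#, giving C#.
G#m6: root G# up a major second → A#, giving A#m6.
Esus4: root E up a major second → F#, giving F#sus4.
Dm6: root D up a major second → E, giving Em6.
G#m7: root G# up a major second → A#, giving A#m7.
F#add9: root F# up a major second → G#, giving G#add9.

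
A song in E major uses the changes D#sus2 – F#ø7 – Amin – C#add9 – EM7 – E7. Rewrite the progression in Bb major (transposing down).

E major down to Bb major is an augmented fourth; each chord root moves by that interval while the quality stays the same.
D#sus2: root D# down an augmented fourth → A, giving Asus2.
F#ø7: root F# down an augmented fourth → C, giving Cø7.
Amin: root A down an augmented fourth → Eb, giving Ebmin.
C#add9: root C# down an augmented fourth → G, giving Gadd9.
EM7: root E down an augmented fourth → Bb, giving BbM7.
E7: root E down an augmented fourth → Bb, giving Bb7.

Asus2 Cø7 Ebmin Gadd9 BbM7 Bb7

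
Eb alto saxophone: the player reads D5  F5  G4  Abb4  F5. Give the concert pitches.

F4 Ab4 Bb3 Cbb4 Ab4

Written C4 on the Eb alto saxophone sounds as Eb3, a major sixth lower; apply that shift to every note.
D5 -> F4
F5 -> Ab4
G4 -> Bb3
Abb4 -> Cbb4
F5 -> Ab4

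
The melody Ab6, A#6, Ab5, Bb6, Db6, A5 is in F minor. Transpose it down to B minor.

D6 D##6 D5 E6 G5 D#5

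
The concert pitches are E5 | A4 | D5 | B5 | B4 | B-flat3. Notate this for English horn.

Written C4 sounds as F3 on the English horn, so concert pitches are written a perfect fifth up.
E5 → B5
A4 → E5
D5 → A5
B5 → F#6
B4 → F#5
Bb3 → F4

B5 E5 A5 F#6 F#5 F4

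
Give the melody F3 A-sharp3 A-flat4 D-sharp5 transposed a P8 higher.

F4 A#4 Ab5 D#6

F3: an octave up reaches F, and 12 semitones makes it F4.
A#3 up a perfect octave is A#4.
A perfect octave up from Ab4 gives Ab5.
A perfect octave up from D#5 gives D#6.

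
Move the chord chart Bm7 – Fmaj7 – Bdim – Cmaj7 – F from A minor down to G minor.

Am7 Ebmaj7 Adim Bbmaj7 Eb

A minor down to G minor is a major second; each chord root moves by that interval while the quality stays the same.
Bm7: root B down a major second → A, giving Am7.
Fmaj7: root F down a major second → Eb, giving Ebmaj7.
Bdim: root B down a major second → A, giving Adim.
Cmaj7: root C down a major second → Bb, giving Bbmaj7.
F: root F down a major second → Eb, giving Eb.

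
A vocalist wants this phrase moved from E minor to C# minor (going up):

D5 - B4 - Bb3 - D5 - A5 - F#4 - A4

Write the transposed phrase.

B5 G#5 G4 B5 F#6 D#5 F#5

From E up to C# is a major sixth; apply that to each pitch.
D5 gives B5
B4 gives G#5
Bb3 gives G4
D5 gives B5
A5 gives F#6
F#4 gives D#5
A4 gives F#5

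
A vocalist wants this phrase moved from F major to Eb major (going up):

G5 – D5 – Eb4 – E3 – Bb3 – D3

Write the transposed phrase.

From F up to Eb is a minor seventh; apply that to each pitch.
G5 gives F6
D5 gives C6
Eb4 gives Db5
E3 gives D4
Bb3 gives Ab4
D3 gives C4

F6 C6 Db5 D4 Ab4 C4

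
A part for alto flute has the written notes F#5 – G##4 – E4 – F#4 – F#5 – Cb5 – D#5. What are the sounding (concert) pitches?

The alto flute sounds a perfect fourth below written, so transpose each written note down a perfect fourth.
F#5 to C#5
G##4 to D##4
E4 to B3
F#4 to C#4
F#5 to C#5
Cb5 to Gb4
D#5 to A#4

C#5 D##4 B3 C#4 C#5 Gb4 A#4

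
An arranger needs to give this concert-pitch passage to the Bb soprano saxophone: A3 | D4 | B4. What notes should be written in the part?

B3 E4 C#5

Written C4 sounds as Bb3 on the Bb soprano saxophone, so concert pitches are written a major second up.
A3 → B3
D4 → E4
B4 → C#5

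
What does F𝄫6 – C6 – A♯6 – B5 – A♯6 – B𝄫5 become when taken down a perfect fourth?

Fbb6: a fourth down reaches C, and 5 semitones makes it Cbb6.
C6: a fourth down reaches G, and 5 semitones makes it G5.
A perfect fourth down from A#6 gives E#6.
B5: a fourth down reaches F, and 5 semitones makes it F#5.
A#6 down a perfect fourth is E#6.
A perfect fourth down from Bbb5 gives Fb5.

Cbb6 G5 E#6 F#5 E#6 Fb5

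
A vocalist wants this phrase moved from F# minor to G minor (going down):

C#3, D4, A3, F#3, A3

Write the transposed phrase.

From F# down to G is a major seventh; apply that to each pitch.
C#3 gives D2
D4 gives Eb3
A3 gives Bb2
F#3 gives G2
A3 gives Bb2

D2 Eb3 Bb2 G2 Bb2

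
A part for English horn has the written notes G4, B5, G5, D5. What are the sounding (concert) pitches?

Written C4 on the English horn sounds as F3, a perfect fifth lower; apply that shift to every note.
G4 becomes C4
B5 becomes E5
G5 becomes C5
D5 becomes G4

C4 E5 C5 G4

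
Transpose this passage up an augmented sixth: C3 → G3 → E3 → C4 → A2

An augmented sixth up from C3 gives A#3.
An augmented sixth up from G3 gives E#4.
E3 up an augmented sixth is C##4.
C4: a sixth up reaches A, and 10 semitones makes it A#4.
A2: a sixth up reaches F, and 10 semitones makes it F##3.

A#3 E#4 C##4 A#4 F##3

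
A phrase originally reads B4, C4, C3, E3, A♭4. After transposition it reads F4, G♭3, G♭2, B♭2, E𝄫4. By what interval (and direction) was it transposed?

From B4 to F4 is 4 letter names — a fourth of some quality.
F4 to B4 is 6 semitones, which makes it an augmented fourth; the second version is lower, so the direction is down.
Checking another pair — Ab4 → Ebb4 — gives the same interval.

down an augmented fourth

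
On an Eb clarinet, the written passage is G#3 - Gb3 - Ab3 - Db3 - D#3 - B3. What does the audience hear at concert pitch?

B3 Bbb3 Cb4 Fb3 F#3 D4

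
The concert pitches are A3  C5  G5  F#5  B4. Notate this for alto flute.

D4 F5 C6 B5 E5

Written C4 sounds as G3 on the alto flute, so concert pitches are written a perfect fourth up.
A3 gives D4
C5 gives F5
G5 gives C6
F#5 gives B5
B4 gives E5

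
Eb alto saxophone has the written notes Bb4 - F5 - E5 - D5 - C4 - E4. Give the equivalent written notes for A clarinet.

First find concert pitch: the Eb alto saxophone sounds a major sixth below written, so Bb4 F5 E5 D5 C4 E4 sounds Db4 Ab4 G4 F4 Eb3 G3.
Then write for A clarinet: it sounds a minor third below written, so the part must be a minor third above concert.
Db4 → Fb4
Ab4 → Cb5
G4 → Bb4
F4 → Ab4
Eb3 → Gb3
G3 → Bb3

Fb4 Cb5 Bb4 Ab4 Gb3 Bb3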